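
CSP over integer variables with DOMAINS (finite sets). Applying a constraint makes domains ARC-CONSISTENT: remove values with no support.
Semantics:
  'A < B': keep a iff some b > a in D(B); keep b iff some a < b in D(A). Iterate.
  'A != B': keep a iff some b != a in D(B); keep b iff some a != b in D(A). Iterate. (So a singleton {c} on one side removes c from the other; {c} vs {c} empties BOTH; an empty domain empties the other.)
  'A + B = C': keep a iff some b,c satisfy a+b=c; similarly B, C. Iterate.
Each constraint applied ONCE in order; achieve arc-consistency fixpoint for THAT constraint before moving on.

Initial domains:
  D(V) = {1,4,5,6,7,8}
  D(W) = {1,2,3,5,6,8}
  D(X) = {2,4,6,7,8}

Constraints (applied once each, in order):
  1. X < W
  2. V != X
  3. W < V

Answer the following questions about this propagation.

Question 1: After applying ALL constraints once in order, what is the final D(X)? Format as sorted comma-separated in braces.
Answer: {2,4,6,7}

Derivation:
Constraint 1 (X < W) on D(X)={2,4,6,7,8} D(W)={1,2,3,5,6,8}: X {2,4,6,7,8}->{2,4,6,7}; W {1,2,3,5,6,8}->{3,5,6,8}
Constraint 2 (V != X) on D(V)={1,4,5,6,7,8} D(X)={2,4,6,7}: no change
Constraint 3 (W < V) on D(W)={3,5,6,8} D(V)={1,4,5,6,7,8}: W {3,5,6,8}->{3,5,6}; V {1,4,5,6,7,8}->{4,5,6,7,8}
So after all 3 constraints: D(X) = {2,4,6,7}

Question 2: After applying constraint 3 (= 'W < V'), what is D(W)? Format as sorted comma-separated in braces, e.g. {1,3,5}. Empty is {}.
Constraint 1 (X < W) on D(X)={2,4,6,7,8} D(W)={1,2,3,5,6,8}: X {2,4,6,7,8}->{2,4,6,7}; W {1,2,3,5,6,8}->{3,5,6,8}
Constraint 2 (V != X) on D(V)={1,4,5,6,7,8} D(X)={2,4,6,7}: no change
Constraint 3 (W < V) on D(W)={3,5,6,8} D(V)={1,4,5,6,7,8}: W {3,5,6,8}->{3,5,6}; V {1,4,5,6,7,8}->{4,5,6,7,8}
So after constraint 3: D(W) = {3,5,6}

Answer: {3,5,6}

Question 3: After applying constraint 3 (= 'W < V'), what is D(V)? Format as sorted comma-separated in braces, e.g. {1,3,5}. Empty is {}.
Constraint 1 (X < W) on D(X)={2,4,6,7,8} D(W)={1,2,3,5,6,8}: X {2,4,6,7,8}->{2,4,6,7}; W {1,2,3,5,6,8}->{3,5,6,8}
Constraint 2 (V != X) on D(V)={1,4,5,6,7,8} D(X)={2,4,6,7}: no change
Constraint 3 (W < V) on D(W)={3,5,6,8} D(V)={1,4,5,6,7,8}: W {3,5,6,8}->{3,5,6}; V {1,4,5,6,7,8}->{4,5,6,7,8}
So after constraint 3: D(V) = {4,5,6,7,8}

Answer: {4,5,6,7,8}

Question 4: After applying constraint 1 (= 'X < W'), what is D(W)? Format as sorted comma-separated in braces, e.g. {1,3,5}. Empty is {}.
Answer: {3,5,6,8}

Derivation:
Constraint 1 (X < W) on D(X)={2,4,6,7,8} D(W)={1,2,3,5,6,8}: X {2,4,6,7,8}->{2,4,6,7}; W {1,2,3,5,6,8}->{3,5,6,8}
So after constraint 1: D(W) = {3,5,6,8}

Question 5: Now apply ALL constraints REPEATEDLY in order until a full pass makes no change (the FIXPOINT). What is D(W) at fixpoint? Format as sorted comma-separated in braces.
pass 0 (initial): D(W)={1,2,3,5,6,8}
pass 1: V {1,4,5,6,7,8}->{4,5,6,7,8}; W {1,2,3,5,6,8}->{3,5,6}; X {2,4,6,7,8}->{2,4,6,7}
pass 2: X {2,4,6,7}->{2,4}
pass 3: no change
Fixpoint after 3 passes: D(W) = {3,5,6}

Answer: {3,5,6}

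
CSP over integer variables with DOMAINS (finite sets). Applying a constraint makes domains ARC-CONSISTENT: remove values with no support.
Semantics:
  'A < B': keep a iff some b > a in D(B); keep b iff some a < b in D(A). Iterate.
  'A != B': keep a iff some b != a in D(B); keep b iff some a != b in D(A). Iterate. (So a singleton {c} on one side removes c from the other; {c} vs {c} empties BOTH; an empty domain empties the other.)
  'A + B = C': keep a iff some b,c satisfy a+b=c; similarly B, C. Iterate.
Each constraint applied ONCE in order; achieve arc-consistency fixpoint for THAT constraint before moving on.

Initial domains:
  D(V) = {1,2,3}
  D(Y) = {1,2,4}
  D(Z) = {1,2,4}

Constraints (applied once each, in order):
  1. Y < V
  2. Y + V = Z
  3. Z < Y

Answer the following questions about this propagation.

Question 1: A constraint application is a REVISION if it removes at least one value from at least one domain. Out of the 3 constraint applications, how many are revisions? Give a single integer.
Constraint 1 (Y < V) on D(Y)={1,2,4} D(V)={1,2,3}: Y {1,2,4}->{1,2}; V {1,2,3}->{2,3} => REVISION
Constraint 2 (Y + V = Z) on D(Y)={1,2} D(V)={2,3} D(Z)={1,2,4}: Z {1,2,4}->{4} => REVISION
Constraint 3 (Z < Y) on D(Z)={4} D(Y)={1,2}: Z {4}->{}; Y {1,2}->{} => REVISION
Total revisions = 3

Answer: 3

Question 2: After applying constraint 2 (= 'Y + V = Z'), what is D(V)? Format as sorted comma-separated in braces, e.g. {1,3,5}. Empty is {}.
Constraint 1 (Y < V) on D(Y)={1,2,4} D(V)={1,2,3}: Y {1,2,4}->{1,2}; V {1,2,3}->{2,3}
Constraint 2 (Y + V = Z) on D(Y)={1,2} D(V)={2,3} D(Z)={1,2,4}: Z {1,2,4}->{4}
So after constraint 2: D(V) = {2,3}

Answer: {2,3}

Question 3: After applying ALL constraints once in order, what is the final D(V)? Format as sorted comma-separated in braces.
Answer: {2,3}

Derivation:
Constraint 1 (Y < V) on D(Y)={1,2,4} D(V)={1,2,3}: Y {1,2,4}->{1,2}; V {1,2,3}->{2,3}
Constraint 2 (Y + V = Z) on D(Y)={1,2} D(V)={2,3} D(Z)={1,2,4}: Z {1,2,4}->{4}
Constraint 3 (Z < Y) on D(Z)={4} D(Y)={1,2}: Z {4}->{}; Y {1,2}->{}
So after all 3 constraints: D(V) = {2,3}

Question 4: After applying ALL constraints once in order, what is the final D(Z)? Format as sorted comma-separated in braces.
Answer: {}

Derivation:
Constraint 1 (Y < V) on D(Y)={1,2,4} D(V)={1,2,3}: Y {1,2,4}->{1,2}; V {1,2,3}->{2,3}
Constraint 2 (Y + V = Z) on D(Y)={1,2} D(V)={2,3} D(Z)={1,2,4}: Z {1,2,4}->{4}
Constraint 3 (Z < Y) on D(Z)={4} D(Y)={1,2}: Z {4}->{}; Y {1,2}->{}
So after all 3 constraints: D(Z) = {}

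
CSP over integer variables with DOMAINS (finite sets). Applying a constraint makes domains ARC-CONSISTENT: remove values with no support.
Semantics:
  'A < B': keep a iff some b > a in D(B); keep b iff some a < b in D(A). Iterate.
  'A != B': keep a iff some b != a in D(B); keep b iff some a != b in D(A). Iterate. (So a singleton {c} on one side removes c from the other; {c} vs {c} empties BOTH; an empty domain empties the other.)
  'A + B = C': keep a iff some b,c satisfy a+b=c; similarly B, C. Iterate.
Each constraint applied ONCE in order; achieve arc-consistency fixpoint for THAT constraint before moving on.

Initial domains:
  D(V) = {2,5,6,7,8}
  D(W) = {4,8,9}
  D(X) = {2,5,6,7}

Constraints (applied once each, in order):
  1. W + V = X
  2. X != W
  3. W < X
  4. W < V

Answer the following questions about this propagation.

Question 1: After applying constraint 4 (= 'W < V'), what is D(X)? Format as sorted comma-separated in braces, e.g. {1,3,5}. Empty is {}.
Answer: {6}

Derivation:
Constraint 1 (W + V = X) on D(W)={4,8,9} D(V)={2,5,6,7,8} D(X)={2,5,6,7}: W {4,8,9}->{4}; V {2,5,6,7,8}->{2}; X {2,5,6,7}->{6}
Constraint 2 (X != W) on D(X)={6} D(W)={4}: no change
Constraint 3 (W < X) on D(W)={4} D(X)={6}: no change
Constraint 4 (W < V) on D(W)={4} D(V)={2}: W {4}->{}; V {2}->{}
So after constraint 4: D(X) = {6}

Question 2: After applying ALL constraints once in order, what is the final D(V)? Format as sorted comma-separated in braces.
Answer: {}

Derivation:
Constraint 1 (W + V = X) on D(W)={4,8,9} D(V)={2,5,6,7,8} D(X)={2,5,6,7}: W {4,8,9}->{4}; V {2,5,6,7,8}->{2}; X {2,5,6,7}->{6}
Constraint 2 (X != W) on D(X)={6} D(W)={4}: no change
Constraint 3 (W < X) on D(W)={4} D(X)={6}: no change
Constraint 4 (W < V) on D(W)={4} D(V)={2}: W {4}->{}; V {2}->{}
So after all 4 constraints: D(V) = {}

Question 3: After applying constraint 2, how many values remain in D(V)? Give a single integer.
Constraint 1 (W + V = X) on D(W)={4,8,9} D(V)={2,5,6,7,8} D(X)={2,5,6,7}: W {4,8,9}->{4}; V {2,5,6,7,8}->{2}; X {2,5,6,7}->{6}
Constraint 2 (X != W) on D(X)={6} D(W)={4}: no change
So after constraint 2: D(V)={2}, size = 1

Answer: 1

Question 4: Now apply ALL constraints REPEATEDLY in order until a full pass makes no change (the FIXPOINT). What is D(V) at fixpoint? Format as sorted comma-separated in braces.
pass 0 (initial): D(V)={2,5,6,7,8}
pass 1: V {2,5,6,7,8}->{}; W {4,8,9}->{}; X {2,5,6,7}->{6}
pass 2: X {6}->{}
pass 3: no change
Fixpoint after 3 passes: D(V) = {}

Answer: {}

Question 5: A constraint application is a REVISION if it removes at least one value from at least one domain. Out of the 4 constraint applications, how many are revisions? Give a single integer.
Constraint 1 (W + V = X) on D(W)={4,8,9} D(V)={2,5,6,7,8} D(X)={2,5,6,7}: W {4,8,9}->{4}; V {2,5,6,7,8}->{2}; X {2,5,6,7}->{6} => REVISION
Constraint 2 (X != W) on D(X)={6} D(W)={4}: no change => not a revision
Constraint 3 (W < X) on D(W)={4} D(X)={6}: no change => not a revision
Constraint 4 (W < V) on D(W)={4} D(V)={2}: W {4}->{}; V {2}->{} => REVISION
Total revisions = 2

Answer: 2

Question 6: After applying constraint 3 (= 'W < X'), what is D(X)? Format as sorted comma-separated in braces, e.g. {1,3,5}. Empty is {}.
Constraint 1 (W + V = X) on D(W)={4,8,9} D(V)={2,5,6,7,8} D(X)={2,5,6,7}: W {4,8,9}->{4}; V {2,5,6,7,8}->{2}; X {2,5,6,7}->{6}
Constraint 2 (X != W) on D(X)={6} D(W)={4}: no change
Constraint 3 (W < X) on D(W)={4} D(X)={6}: no change
So after constraint 3: D(X) = {6}

Answer: {6}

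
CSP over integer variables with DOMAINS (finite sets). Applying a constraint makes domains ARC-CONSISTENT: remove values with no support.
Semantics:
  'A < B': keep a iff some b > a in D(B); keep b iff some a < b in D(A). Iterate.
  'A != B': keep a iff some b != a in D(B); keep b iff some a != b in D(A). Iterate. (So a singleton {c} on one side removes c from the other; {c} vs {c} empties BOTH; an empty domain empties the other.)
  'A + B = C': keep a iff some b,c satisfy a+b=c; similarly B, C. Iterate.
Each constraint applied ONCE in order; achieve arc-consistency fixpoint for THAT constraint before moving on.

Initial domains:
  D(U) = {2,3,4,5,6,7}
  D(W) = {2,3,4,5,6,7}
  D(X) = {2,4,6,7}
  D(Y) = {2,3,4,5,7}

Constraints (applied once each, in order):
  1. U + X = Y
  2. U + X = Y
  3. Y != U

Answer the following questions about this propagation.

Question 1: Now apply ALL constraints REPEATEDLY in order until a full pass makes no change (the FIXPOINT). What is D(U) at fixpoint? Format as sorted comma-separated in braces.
pass 0 (initial): D(U)={2,3,4,5,6,7}
pass 1: U {2,3,4,5,6,7}->{2,3,5}; X {2,4,6,7}->{2,4}; Y {2,3,4,5,7}->{4,5,7}
pass 2: no change
Fixpoint after 2 passes: D(U) = {2,3,5}

Answer: {2,3,5}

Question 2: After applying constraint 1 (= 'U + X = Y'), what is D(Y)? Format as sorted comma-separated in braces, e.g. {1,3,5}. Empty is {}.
Answer: {4,5,7}

Derivation:
Constraint 1 (U + X = Y) on D(U)={2,3,4,5,6,7} D(X)={2,4,6,7} D(Y)={2,3,4,5,7}: U {2,3,4,5,6,7}->{2,3,5}; X {2,4,6,7}->{2,4}; Y {2,3,4,5,7}->{4,5,7}
So after constraint 1: D(Y) = {4,5,7}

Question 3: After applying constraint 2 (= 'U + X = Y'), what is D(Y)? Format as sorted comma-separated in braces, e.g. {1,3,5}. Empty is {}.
Answer: {4,5,7}

Derivation:
Constraint 1 (U + X = Y) on D(U)={2,3,4,5,6,7} D(X)={2,4,6,7} D(Y)={2,3,4,5,7}: U {2,3,4,5,6,7}->{2,3,5}; X {2,4,6,7}->{2,4}; Y {2,3,4,5,7}->{4,5,7}
Constraint 2 (U + X = Y) on D(U)={2,3,5} D(X)={2,4} D(Y)={4,5,7}: no change
So after constraint 2: D(Y) = {4,5,7}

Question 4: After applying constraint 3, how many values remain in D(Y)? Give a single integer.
Answer: 3

Derivation:
Constraint 1 (U + X = Y) on D(U)={2,3,4,5,6,7} D(X)={2,4,6,7} D(Y)={2,3,4,5,7}: U {2,3,4,5,6,7}->{2,3,5}; X {2,4,6,7}->{2,4}; Y {2,3,4,5,7}->{4,5,7}
Constraint 2 (U + X = Y) on D(U)={2,3,5} D(X)={2,4} D(Y)={4,5,7}: no change
Constraint 3 (Y != U) on D(Y)={4,5,7} D(U)={2,3,5}: no change
So after constraint 3: D(Y)={4,5,7}, size = 3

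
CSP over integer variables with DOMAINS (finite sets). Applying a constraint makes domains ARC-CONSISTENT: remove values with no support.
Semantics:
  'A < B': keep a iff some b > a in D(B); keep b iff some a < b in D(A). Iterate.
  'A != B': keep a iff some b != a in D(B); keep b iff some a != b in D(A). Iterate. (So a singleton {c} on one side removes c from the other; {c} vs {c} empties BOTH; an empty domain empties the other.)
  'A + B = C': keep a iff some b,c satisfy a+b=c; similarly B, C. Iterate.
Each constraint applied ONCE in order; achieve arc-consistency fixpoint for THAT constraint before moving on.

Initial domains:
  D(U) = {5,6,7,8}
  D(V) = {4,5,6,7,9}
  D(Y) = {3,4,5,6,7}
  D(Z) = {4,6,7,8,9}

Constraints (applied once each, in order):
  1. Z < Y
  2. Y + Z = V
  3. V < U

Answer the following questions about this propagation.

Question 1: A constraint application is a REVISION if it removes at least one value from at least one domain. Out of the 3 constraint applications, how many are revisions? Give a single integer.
Constraint 1 (Z < Y) on D(Z)={4,6,7,8,9} D(Y)={3,4,5,6,7}: Z {4,6,7,8,9}->{4,6}; Y {3,4,5,6,7}->{5,6,7} => REVISION
Constraint 2 (Y + Z = V) on D(Y)={5,6,7} D(Z)={4,6} D(V)={4,5,6,7,9}: Y {5,6,7}->{5}; Z {4,6}->{4}; V {4,5,6,7,9}->{9} => REVISION
Constraint 3 (V < U) on D(V)={9} D(U)={5,6,7,8}: V {9}->{}; U {5,6,7,8}->{} => REVISION
Total revisions = 3

Answer: 3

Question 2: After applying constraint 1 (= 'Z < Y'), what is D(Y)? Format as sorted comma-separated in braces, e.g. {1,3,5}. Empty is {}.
Answer: {5,6,7}

Derivation:
Constraint 1 (Z < Y) on D(Z)={4,6,7,8,9} D(Y)={3,4,5,6,7}: Z {4,6,7,8,9}->{4,6}; Y {3,4,5,6,7}->{5,6,7}
So after constraint 1: D(Y) = {5,6,7}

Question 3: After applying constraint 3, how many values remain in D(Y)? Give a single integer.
Answer: 1

Derivation:
Constraint 1 (Z < Y) on D(Z)={4,6,7,8,9} D(Y)={3,4,5,6,7}: Z {4,6,7,8,9}->{4,6}; Y {3,4,5,6,7}->{5,6,7}
Constraint 2 (Y + Z = V) on D(Y)={5,6,7} D(Z)={4,6} D(V)={4,5,6,7,9}: Y {5,6,7}->{5}; Z {4,6}->{4}; V {4,5,6,7,9}->{9}
Constraint 3 (V < U) on D(V)={9} D(U)={5,6,7,8}: V {9}->{}; U {5,6,7,8}->{}
So after constraint 3: D(Y)={5}, size = 1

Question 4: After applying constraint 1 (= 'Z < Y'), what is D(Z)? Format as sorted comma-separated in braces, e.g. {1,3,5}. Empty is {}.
Constraint 1 (Z < Y) on D(Z)={4,6,7,8,9} D(Y)={3,4,5,6,7}: Z {4,6,7,8,9}->{4,6}; Y {3,4,5,6,7}->{5,6,7}
So after constraint 1: D(Z) = {4,6}

Answer: {4,6}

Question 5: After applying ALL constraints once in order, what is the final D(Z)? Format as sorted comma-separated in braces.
Constraint 1 (Z < Y) on D(Z)={4,6,7,8,9} D(Y)={3,4,5,6,7}: Z {4,6,7,8,9}->{4,6}; Y {3,4,5,6,7}->{5,6,7}
Constraint 2 (Y + Z = V) on D(Y)={5,6,7} D(Z)={4,6} D(V)={4,5,6,7,9}: Y {5,6,7}->{5}; Z {4,6}->{4}; V {4,5,6,7,9}->{9}
Constraint 3 (V < U) on D(V)={9} D(U)={5,6,7,8}: V {9}->{}; U {5,6,7,8}->{}
So after all 3 constraints: D(Z) = {4}

Answer: {4}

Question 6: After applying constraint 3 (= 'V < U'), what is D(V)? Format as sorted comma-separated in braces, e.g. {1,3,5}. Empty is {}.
Constraint 1 (Z < Y) on D(Z)={4,6,7,8,9} D(Y)={3,4,5,6,7}: Z {4,6,7,8,9}->{4,6}; Y {3,4,5,6,7}->{5,6,7}
Constraint 2 (Y + Z = V) on D(Y)={5,6,7} D(Z)={4,6} D(V)={4,5,6,7,9}: Y {5,6,7}->{5}; Z {4,6}->{4}; V {4,5,6,7,9}->{9}
Constraint 3 (V < U) on D(V)={9} D(U)={5,6,7,8}: V {9}->{}; U {5,6,7,8}->{}
So after constraint 3: D(V) = {}

Answer: {}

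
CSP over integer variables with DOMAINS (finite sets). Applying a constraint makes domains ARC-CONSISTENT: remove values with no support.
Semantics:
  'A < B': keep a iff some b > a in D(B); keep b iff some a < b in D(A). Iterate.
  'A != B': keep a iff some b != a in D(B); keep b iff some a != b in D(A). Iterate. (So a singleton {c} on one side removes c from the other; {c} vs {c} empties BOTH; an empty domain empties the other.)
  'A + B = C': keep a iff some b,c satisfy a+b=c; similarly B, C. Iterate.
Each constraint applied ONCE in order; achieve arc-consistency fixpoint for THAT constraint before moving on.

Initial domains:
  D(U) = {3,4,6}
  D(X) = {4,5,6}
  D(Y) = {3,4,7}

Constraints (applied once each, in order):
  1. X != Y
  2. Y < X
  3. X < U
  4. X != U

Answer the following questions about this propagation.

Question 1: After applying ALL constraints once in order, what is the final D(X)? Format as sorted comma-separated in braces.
Answer: {4,5}

Derivation:
Constraint 1 (X != Y) on D(X)={4,5,6} D(Y)={3,4,7}: no change
Constraint 2 (Y < X) on D(Y)={3,4,7} D(X)={4,5,6}: Y {3,4,7}->{3,4}
Constraint 3 (X < U) on D(X)={4,5,6} D(U)={3,4,6}: X {4,5,6}->{4,5}; U {3,4,6}->{6}
Constraint 4 (X != U) on D(X)={4,5} D(U)={6}: no change
So after all 4 constraints: D(X) = {4,5}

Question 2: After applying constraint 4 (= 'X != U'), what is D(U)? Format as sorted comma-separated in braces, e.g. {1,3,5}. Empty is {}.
Constraint 1 (X != Y) on D(X)={4,5,6} D(Y)={3,4,7}: no change
Constraint 2 (Y < X) on D(Y)={3,4,7} D(X)={4,5,6}: Y {3,4,7}->{3,4}
Constraint 3 (X < U) on D(X)={4,5,6} D(U)={3,4,6}: X {4,5,6}->{4,5}; U {3,4,6}->{6}
Constraint 4 (X != U) on D(X)={4,5} D(U)={6}: no change
So after constraint 4: D(U) = {6}

Answer: {6}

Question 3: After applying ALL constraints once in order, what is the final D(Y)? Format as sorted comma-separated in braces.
Answer: {3,4}

Derivation:
Constraint 1 (X != Y) on D(X)={4,5,6} D(Y)={3,4,7}: no change
Constraint 2 (Y < X) on D(Y)={3,4,7} D(X)={4,5,6}: Y {3,4,7}->{3,4}
Constraint 3 (X < U) on D(X)={4,5,6} D(U)={3,4,6}: X {4,5,6}->{4,5}; U {3,4,6}->{6}
Constraint 4 (X != U) on D(X)={4,5} D(U)={6}: no change
So after all 4 constraints: D(Y) = {3,4}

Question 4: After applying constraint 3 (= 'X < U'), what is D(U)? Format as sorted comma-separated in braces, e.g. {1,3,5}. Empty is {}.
Answer: {6}

Derivation:
Constraint 1 (X != Y) on D(X)={4,5,6} D(Y)={3,4,7}: no change
Constraint 2 (Y < X) on D(Y)={3,4,7} D(X)={4,5,6}: Y {3,4,7}->{3,4}
Constraint 3 (X < U) on D(X)={4,5,6} D(U)={3,4,6}: X {4,5,6}->{4,5}; U {3,4,6}->{6}
So after constraint 3: D(U) = {6}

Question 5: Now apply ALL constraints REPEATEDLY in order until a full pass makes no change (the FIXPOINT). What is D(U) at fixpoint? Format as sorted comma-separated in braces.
pass 0 (initial): D(U)={3,4,6}
pass 1: U {3,4,6}->{6}; X {4,5,6}->{4,5}; Y {3,4,7}->{3,4}
pass 2: no change
Fixpoint after 2 passes: D(U) = {6}

Answer: {6}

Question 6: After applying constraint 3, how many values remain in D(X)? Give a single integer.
Answer: 2

Derivation:
Constraint 1 (X != Y) on D(X)={4,5,6} D(Y)={3,4,7}: no change
Constraint 2 (Y < X) on D(Y)={3,4,7} D(X)={4,5,6}: Y {3,4,7}->{3,4}
Constraint 3 (X < U) on D(X)={4,5,6} D(U)={3,4,6}: X {4,5,6}->{4,5}; U {3,4,6}->{6}
So after constraint 3: D(X)={4,5}, size = 2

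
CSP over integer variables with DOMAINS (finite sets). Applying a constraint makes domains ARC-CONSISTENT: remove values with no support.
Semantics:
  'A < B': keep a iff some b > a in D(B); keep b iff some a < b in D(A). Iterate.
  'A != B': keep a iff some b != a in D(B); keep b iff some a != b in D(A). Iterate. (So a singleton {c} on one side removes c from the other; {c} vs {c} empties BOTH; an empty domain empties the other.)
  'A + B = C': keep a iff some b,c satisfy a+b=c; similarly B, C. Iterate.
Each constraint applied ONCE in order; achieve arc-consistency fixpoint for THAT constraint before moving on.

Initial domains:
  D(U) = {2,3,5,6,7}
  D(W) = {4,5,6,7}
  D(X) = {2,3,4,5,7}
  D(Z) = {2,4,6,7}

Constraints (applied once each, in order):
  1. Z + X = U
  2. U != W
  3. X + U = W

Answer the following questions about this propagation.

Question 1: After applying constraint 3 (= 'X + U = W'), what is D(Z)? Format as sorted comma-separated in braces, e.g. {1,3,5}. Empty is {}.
Answer: {2,4}

Derivation:
Constraint 1 (Z + X = U) on D(Z)={2,4,6,7} D(X)={2,3,4,5,7} D(U)={2,3,5,6,7}: Z {2,4,6,7}->{2,4}; X {2,3,4,5,7}->{2,3,4,5}; U {2,3,5,6,7}->{5,6,7}
Constraint 2 (U != W) on D(U)={5,6,7} D(W)={4,5,6,7}: no change
Constraint 3 (X + U = W) on D(X)={2,3,4,5} D(U)={5,6,7} D(W)={4,5,6,7}: X {2,3,4,5}->{2}; U {5,6,7}->{5}; W {4,5,6,7}->{7}
So after constraint 3: D(Z) = {2,4}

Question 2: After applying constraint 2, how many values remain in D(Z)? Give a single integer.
Answer: 2

Derivation:
Constraint 1 (Z + X = U) on D(Z)={2,4,6,7} D(X)={2,3,4,5,7} D(U)={2,3,5,6,7}: Z {2,4,6,7}->{2,4}; X {2,3,4,5,7}->{2,3,4,5}; U {2,3,5,6,7}->{5,6,7}
Constraint 2 (U != W) on D(U)={5,6,7} D(W)={4,5,6,7}: no change
So after constraint 2: D(Z)={2,4}, size = 2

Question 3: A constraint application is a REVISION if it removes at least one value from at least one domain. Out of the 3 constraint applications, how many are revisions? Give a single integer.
Constraint 1 (Z + X = U) on D(Z)={2,4,6,7} D(X)={2,3,4,5,7} D(U)={2,3,5,6,7}: Z {2,4,6,7}->{2,4}; X {2,3,4,5,7}->{2,3,4,5}; U {2,3,5,6,7}->{5,6,7} => REVISION
Constraint 2 (U != W) on D(U)={5,6,7} D(W)={4,5,6,7}: no change => not a revision
Constraint 3 (X + U = W) on D(X)={2,3,4,5} D(U)={5,6,7} D(W)={4,5,6,7}: X {2,3,4,5}->{2}; U {5,6,7}->{5}; W {4,5,6,7}->{7} => REVISION
Total revisions = 2

Answer: 2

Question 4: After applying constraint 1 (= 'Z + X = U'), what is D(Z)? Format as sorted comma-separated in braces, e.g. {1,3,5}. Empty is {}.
Constraint 1 (Z + X = U) on D(Z)={2,4,6,7} D(X)={2,3,4,5,7} D(U)={2,3,5,6,7}: Z {2,4,6,7}->{2,4}; X {2,3,4,5,7}->{2,3,4,5}; U {2,3,5,6,7}->{5,6,7}
So after constraint 1: D(Z) = {2,4}

Answer: {2,4}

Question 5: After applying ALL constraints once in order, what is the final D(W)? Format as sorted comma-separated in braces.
Answer: {7}

Derivation:
Constraint 1 (Z + X = U) on D(Z)={2,4,6,7} D(X)={2,3,4,5,7} D(U)={2,3,5,6,7}: Z {2,4,6,7}->{2,4}; X {2,3,4,5,7}->{2,3,4,5}; U {2,3,5,6,7}->{5,6,7}
Constraint 2 (U != W) on D(U)={5,6,7} D(W)={4,5,6,7}: no change
Constraint 3 (X + U = W) on D(X)={2,3,4,5} D(U)={5,6,7} D(W)={4,5,6,7}: X {2,3,4,5}->{2}; U {5,6,7}->{5}; W {4,5,6,7}->{7}
So after all 3 constraints: D(W) = {7}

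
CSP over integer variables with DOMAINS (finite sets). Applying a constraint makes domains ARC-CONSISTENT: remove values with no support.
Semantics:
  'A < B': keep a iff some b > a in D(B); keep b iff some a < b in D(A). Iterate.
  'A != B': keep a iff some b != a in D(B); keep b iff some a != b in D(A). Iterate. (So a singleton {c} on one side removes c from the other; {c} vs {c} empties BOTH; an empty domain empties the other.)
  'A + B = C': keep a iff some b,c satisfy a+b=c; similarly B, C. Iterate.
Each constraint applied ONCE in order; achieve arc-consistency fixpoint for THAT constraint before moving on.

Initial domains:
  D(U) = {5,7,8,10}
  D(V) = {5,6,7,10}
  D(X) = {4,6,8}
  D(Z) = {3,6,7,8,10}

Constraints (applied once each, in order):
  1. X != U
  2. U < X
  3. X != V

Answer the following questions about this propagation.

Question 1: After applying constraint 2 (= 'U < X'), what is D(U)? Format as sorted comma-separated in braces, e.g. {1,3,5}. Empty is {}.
Constraint 1 (X != U) on D(X)={4,6,8} D(U)={5,7,8,10}: no change
Constraint 2 (U < X) on D(U)={5,7,8,10} D(X)={4,6,8}: U {5,7,8,10}->{5,7}; X {4,6,8}->{6,8}
So after constraint 2: D(U) = {5,7}

Answer: {5,7}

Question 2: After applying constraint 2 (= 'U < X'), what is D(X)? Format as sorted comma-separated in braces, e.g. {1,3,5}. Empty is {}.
Answer: {6,8}

Derivation:
Constraint 1 (X != U) on D(X)={4,6,8} D(U)={5,7,8,10}: no change
Constraint 2 (U < X) on D(U)={5,7,8,10} D(X)={4,6,8}: U {5,7,8,10}->{5,7}; X {4,6,8}->{6,8}
So after constraint 2: D(X) = {6,8}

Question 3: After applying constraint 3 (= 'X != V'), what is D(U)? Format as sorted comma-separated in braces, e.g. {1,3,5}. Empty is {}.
Answer: {5,7}

Derivation:
Constraint 1 (X != U) on D(X)={4,6,8} D(U)={5,7,8,10}: no change
Constraint 2 (U < X) on D(U)={5,7,8,10} D(X)={4,6,8}: U {5,7,8,10}->{5,7}; X {4,6,8}->{6,8}
Constraint 3 (X != V) on D(X)={6,8} D(V)={5,6,7,10}: no change
So after constraint 3: D(U) = {5,7}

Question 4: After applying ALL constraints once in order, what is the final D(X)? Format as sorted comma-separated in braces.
Answer: {6,8}

Derivation:
Constraint 1 (X != U) on D(X)={4,6,8} D(U)={5,7,8,10}: no change
Constraint 2 (U < X) on D(U)={5,7,8,10} D(X)={4,6,8}: U {5,7,8,10}->{5,7}; X {4,6,8}->{6,8}
Constraint 3 (X != V) on D(X)={6,8} D(V)={5,6,7,10}: no change
So after all 3 constraints: D(X) = {6,8}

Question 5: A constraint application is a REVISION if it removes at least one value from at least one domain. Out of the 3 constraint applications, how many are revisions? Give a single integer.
Constraint 1 (X != U) on D(X)={4,6,8} D(U)={5,7,8,10}: no change => not a revision
Constraint 2 (U < X) on D(U)={5,7,8,10} D(X)={4,6,8}: U {5,7,8,10}->{5,7}; X {4,6,8}->{6,8} => REVISION
Constraint 3 (X != V) on D(X)={6,8} D(V)={5,6,7,10}: no change => not a revision
Total revisions = 1

Answer: 1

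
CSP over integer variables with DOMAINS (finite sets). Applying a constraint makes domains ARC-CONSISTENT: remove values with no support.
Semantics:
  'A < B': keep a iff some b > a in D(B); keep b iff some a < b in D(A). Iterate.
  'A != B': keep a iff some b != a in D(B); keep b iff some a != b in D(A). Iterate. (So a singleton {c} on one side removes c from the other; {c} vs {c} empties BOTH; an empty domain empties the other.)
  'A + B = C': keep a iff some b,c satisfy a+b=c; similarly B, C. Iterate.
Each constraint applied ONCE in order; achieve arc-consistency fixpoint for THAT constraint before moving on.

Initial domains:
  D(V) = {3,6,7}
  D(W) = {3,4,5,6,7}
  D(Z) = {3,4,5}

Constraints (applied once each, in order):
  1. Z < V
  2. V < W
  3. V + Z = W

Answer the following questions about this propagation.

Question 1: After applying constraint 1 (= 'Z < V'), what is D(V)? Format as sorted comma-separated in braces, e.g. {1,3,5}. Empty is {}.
Constraint 1 (Z < V) on D(Z)={3,4,5} D(V)={3,6,7}: V {3,6,7}->{6,7}
So after constraint 1: D(V) = {6,7}

Answer: {6,7}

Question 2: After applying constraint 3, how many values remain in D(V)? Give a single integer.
Constraint 1 (Z < V) on D(Z)={3,4,5} D(V)={3,6,7}: V {3,6,7}->{6,7}
Constraint 2 (V < W) on D(V)={6,7} D(W)={3,4,5,6,7}: V {6,7}->{6}; W {3,4,5,6,7}->{7}
Constraint 3 (V + Z = W) on D(V)={6} D(Z)={3,4,5} D(W)={7}: V {6}->{}; Z {3,4,5}->{}; W {7}->{}
So after constraint 3: D(V)={}, size = 0

Answer: 0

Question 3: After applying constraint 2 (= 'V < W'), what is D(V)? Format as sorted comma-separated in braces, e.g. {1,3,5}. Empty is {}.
Constraint 1 (Z < V) on D(Z)={3,4,5} D(V)={3,6,7}: V {3,6,7}->{6,7}
Constraint 2 (V < W) on D(V)={6,7} D(W)={3,4,5,6,7}: V {6,7}->{6}; W {3,4,5,6,7}->{7}
So after constraint 2: D(V) = {6}

Answer: {6}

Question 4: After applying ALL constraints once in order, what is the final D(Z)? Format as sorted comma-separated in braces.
Constraint 1 (Z < V) on D(Z)={3,4,5} D(V)={3,6,7}: V {3,6,7}->{6,7}
Constraint 2 (V < W) on D(V)={6,7} D(W)={3,4,5,6,7}: V {6,7}->{6}; W {3,4,5,6,7}->{7}
Constraint 3 (V + Z = W) on D(V)={6} D(Z)={3,4,5} D(W)={7}: V {6}->{}; Z {3,4,5}->{}; W {7}->{}
So after all 3 constraints: D(Z) = {}

Answer: {}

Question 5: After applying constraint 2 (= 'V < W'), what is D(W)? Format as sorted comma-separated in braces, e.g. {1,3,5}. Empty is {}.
Answer: {7}

Derivation:
Constraint 1 (Z < V) on D(Z)={3,4,5} D(V)={3,6,7}: V {3,6,7}->{6,7}
Constraint 2 (V < W) on D(V)={6,7} D(W)={3,4,5,6,7}: V {6,7}->{6}; W {3,4,5,6,7}->{7}
So after constraint 2: D(W) = {7}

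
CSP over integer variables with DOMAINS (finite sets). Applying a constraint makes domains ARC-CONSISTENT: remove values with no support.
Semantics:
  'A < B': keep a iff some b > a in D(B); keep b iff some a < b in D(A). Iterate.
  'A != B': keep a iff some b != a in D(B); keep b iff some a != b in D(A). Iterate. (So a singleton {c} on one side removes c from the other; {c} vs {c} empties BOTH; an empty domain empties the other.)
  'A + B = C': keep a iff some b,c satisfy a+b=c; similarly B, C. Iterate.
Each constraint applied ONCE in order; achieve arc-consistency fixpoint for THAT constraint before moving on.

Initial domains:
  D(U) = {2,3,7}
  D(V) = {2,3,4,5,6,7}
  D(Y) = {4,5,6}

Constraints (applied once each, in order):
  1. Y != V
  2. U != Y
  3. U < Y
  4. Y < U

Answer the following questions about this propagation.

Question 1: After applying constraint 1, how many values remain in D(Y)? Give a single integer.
Constraint 1 (Y != V) on D(Y)={4,5,6} D(V)={2,3,4,5,6,7}: no change
So after constraint 1: D(Y)={4,5,6}, size = 3

Answer: 3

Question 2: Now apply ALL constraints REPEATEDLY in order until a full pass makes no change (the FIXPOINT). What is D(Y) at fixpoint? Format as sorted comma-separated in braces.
pass 0 (initial): D(Y)={4,5,6}
pass 1: U {2,3,7}->{}; Y {4,5,6}->{}
pass 2: V {2,3,4,5,6,7}->{}
pass 3: no change
Fixpoint after 3 passes: D(Y) = {}

Answer: {}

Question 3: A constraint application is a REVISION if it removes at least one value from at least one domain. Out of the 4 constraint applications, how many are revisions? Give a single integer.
Answer: 2

Derivation:
Constraint 1 (Y != V) on D(Y)={4,5,6} D(V)={2,3,4,5,6,7}: no change => not a revision
Constraint 2 (U != Y) on D(U)={2,3,7} D(Y)={4,5,6}: no change => not a revision
Constraint 3 (U < Y) on D(U)={2,3,7} D(Y)={4,5,6}: U {2,3,7}->{2,3} => REVISION
Constraint 4 (Y < U) on D(Y)={4,5,6} D(U)={2,3}: Y {4,5,6}->{}; U {2,3}->{} => REVISION
Total revisions = 2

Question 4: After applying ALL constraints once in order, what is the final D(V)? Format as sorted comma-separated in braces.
Constraint 1 (Y != V) on D(Y)={4,5,6} D(V)={2,3,4,5,6,7}: no change
Constraint 2 (U != Y) on D(U)={2,3,7} D(Y)={4,5,6}: no change
Constraint 3 (U < Y) on D(U)={2,3,7} D(Y)={4,5,6}: U {2,3,7}->{2,3}
Constraint 4 (Y < U) on D(Y)={4,5,6} D(U)={2,3}: Y {4,5,6}->{}; U {2,3}->{}
So after all 4 constraints: D(V) = {2,3,4,5,6,7}

Answer: {2,3,4,5,6,7}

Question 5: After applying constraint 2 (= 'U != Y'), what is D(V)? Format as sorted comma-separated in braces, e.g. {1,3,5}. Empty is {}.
Constraint 1 (Y != V) on D(Y)={4,5,6} D(V)={2,3,4,5,6,7}: no change
Constraint 2 (U != Y) on D(U)={2,3,7} D(Y)={4,5,6}: no change
So after constraint 2: D(V) = {2,3,4,5,6,7}

Answer: {2,3,4,5,6,7}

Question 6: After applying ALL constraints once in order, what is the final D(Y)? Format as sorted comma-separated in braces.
Constraint 1 (Y != V) on D(Y)={4,5,6} D(V)={2,3,4,5,6,7}: no change
Constraint 2 (U != Y) on D(U)={2,3,7} D(Y)={4,5,6}: no change
Constraint 3 (U < Y) on D(U)={2,3,7} D(Y)={4,5,6}: U {2,3,7}->{2,3}
Constraint 4 (Y < U) on D(Y)={4,5,6} D(U)={2,3}: Y {4,5,6}->{}; U {2,3}->{}
So after all 4 constraints: D(Y) = {}

Answer: {}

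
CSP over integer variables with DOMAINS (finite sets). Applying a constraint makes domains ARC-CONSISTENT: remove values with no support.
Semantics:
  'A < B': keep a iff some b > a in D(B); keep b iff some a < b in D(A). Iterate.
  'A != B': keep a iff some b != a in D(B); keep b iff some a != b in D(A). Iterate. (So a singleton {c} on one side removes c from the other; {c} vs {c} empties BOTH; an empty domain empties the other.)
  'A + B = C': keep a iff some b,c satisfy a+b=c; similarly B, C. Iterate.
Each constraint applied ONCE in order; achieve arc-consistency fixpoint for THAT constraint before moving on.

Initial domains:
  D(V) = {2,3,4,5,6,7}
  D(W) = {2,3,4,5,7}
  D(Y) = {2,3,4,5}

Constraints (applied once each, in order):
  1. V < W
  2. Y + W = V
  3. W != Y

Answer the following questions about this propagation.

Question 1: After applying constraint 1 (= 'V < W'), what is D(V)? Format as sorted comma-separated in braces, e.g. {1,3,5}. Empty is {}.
Constraint 1 (V < W) on D(V)={2,3,4,5,6,7} D(W)={2,3,4,5,7}: V {2,3,4,5,6,7}->{2,3,4,5,6}; W {2,3,4,5,7}->{3,4,5,7}
So after constraint 1: D(V) = {2,3,4,5,6}

Answer: {2,3,4,5,6}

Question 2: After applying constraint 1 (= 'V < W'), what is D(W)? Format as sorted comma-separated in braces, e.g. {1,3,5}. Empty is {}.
Answer: {3,4,5,7}

Derivation:
Constraint 1 (V < W) on D(V)={2,3,4,5,6,7} D(W)={2,3,4,5,7}: V {2,3,4,5,6,7}->{2,3,4,5,6}; W {2,3,4,5,7}->{3,4,5,7}
So after constraint 1: D(W) = {3,4,5,7}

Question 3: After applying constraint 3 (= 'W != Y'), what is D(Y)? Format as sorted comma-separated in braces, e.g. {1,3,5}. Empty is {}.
Answer: {2,3}

Derivation:
Constraint 1 (V < W) on D(V)={2,3,4,5,6,7} D(W)={2,3,4,5,7}: V {2,3,4,5,6,7}->{2,3,4,5,6}; W {2,3,4,5,7}->{3,4,5,7}
Constraint 2 (Y + W = V) on D(Y)={2,3,4,5} D(W)={3,4,5,7} D(V)={2,3,4,5,6}: Y {2,3,4,5}->{2,3}; W {3,4,5,7}->{3,4}; V {2,3,4,5,6}->{5,6}
Constraint 3 (W != Y) on D(W)={3,4} D(Y)={2,3}: no change
So after constraint 3: D(Y) = {2,3}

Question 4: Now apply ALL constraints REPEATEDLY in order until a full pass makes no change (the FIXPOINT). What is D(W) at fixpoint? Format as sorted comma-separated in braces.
Answer: {}

Derivation:
pass 0 (initial): D(W)={2,3,4,5,7}
pass 1: V {2,3,4,5,6,7}->{5,6}; W {2,3,4,5,7}->{3,4}; Y {2,3,4,5}->{2,3}
pass 2: V {5,6}->{}; W {3,4}->{}; Y {2,3}->{}
pass 3: no change
Fixpoint after 3 passes: D(W) = {}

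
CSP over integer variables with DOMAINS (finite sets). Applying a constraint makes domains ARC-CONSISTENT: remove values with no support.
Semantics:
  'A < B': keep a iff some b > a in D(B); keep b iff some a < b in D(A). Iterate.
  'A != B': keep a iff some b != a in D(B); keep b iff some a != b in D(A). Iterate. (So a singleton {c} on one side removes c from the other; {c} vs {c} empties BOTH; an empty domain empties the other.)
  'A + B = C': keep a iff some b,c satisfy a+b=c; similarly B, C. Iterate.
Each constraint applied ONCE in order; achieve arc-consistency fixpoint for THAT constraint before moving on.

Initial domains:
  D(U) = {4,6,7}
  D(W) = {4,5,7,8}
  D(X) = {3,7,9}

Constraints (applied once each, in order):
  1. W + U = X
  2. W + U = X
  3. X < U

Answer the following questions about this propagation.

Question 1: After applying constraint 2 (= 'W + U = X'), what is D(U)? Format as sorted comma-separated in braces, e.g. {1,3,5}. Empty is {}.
Answer: {4}

Derivation:
Constraint 1 (W + U = X) on D(W)={4,5,7,8} D(U)={4,6,7} D(X)={3,7,9}: W {4,5,7,8}->{5}; U {4,6,7}->{4}; X {3,7,9}->{9}
Constraint 2 (W + U = X) on D(W)={5} D(U)={4} D(X)={9}: no change
So after constraint 2: D(U) = {4}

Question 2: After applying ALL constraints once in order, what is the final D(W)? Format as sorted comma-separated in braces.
Answer: {5}

Derivation:
Constraint 1 (W + U = X) on D(W)={4,5,7,8} D(U)={4,6,7} D(X)={3,7,9}: W {4,5,7,8}->{5}; U {4,6,7}->{4}; X {3,7,9}->{9}
Constraint 2 (W + U = X) on D(W)={5} D(U)={4} D(X)={9}: no change
Constraint 3 (X < U) on D(X)={9} D(U)={4}: X {9}->{}; U {4}->{}
So after all 3 constraints: D(W) = {5}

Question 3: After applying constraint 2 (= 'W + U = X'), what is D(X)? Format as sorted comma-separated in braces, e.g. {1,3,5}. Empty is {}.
Constraint 1 (W + U = X) on D(W)={4,5,7,8} D(U)={4,6,7} D(X)={3,7,9}: W {4,5,7,8}->{5}; U {4,6,7}->{4}; X {3,7,9}->{9}
Constraint 2 (W + U = X) on D(W)={5} D(U)={4} D(X)={9}: no change
So after constraint 2: D(X) = {9}

Answer: {9}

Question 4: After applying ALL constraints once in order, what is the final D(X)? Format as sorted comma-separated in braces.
Constraint 1 (W + U = X) on D(W)={4,5,7,8} D(U)={4,6,7} D(X)={3,7,9}: W {4,5,7,8}->{5}; U {4,6,7}->{4}; X {3,7,9}->{9}
Constraint 2 (W + U = X) on D(W)={5} D(U)={4} D(X)={9}: no change
Constraint 3 (X < U) on D(X)={9} D(U)={4}: X {9}->{}; U {4}->{}
So after all 3 constraints: D(X) = {}

Answer: {}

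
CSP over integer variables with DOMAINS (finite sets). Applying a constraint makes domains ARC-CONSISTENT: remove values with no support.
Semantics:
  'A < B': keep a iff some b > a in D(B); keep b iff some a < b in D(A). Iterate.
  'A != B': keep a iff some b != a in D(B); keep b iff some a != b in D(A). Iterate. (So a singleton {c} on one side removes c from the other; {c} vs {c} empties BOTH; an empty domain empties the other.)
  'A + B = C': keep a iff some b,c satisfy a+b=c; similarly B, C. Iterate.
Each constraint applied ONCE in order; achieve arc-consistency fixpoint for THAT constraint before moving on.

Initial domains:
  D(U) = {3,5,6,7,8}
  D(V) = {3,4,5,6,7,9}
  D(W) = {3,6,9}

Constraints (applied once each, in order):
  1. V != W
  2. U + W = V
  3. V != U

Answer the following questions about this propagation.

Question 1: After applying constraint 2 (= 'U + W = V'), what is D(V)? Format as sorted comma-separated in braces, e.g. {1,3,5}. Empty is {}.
Answer: {6,9}

Derivation:
Constraint 1 (V != W) on D(V)={3,4,5,6,7,9} D(W)={3,6,9}: no change
Constraint 2 (U + W = V) on D(U)={3,5,6,7,8} D(W)={3,6,9} D(V)={3,4,5,6,7,9}: U {3,5,6,7,8}->{3,6}; W {3,6,9}->{3,6}; V {3,4,5,6,7,9}->{6,9}
So after constraint 2: D(V) = {6,9}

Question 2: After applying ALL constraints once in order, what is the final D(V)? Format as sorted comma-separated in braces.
Constraint 1 (V != W) on D(V)={3,4,5,6,7,9} D(W)={3,6,9}: no change
Constraint 2 (U + W = V) on D(U)={3,5,6,7,8} D(W)={3,6,9} D(V)={3,4,5,6,7,9}: U {3,5,6,7,8}->{3,6}; W {3,6,9}->{3,6}; V {3,4,5,6,7,9}->{6,9}
Constraint 3 (V != U) on D(V)={6,9} D(U)={3,6}: no change
So after all 3 constraints: D(V) = {6,9}

Answer: {6,9}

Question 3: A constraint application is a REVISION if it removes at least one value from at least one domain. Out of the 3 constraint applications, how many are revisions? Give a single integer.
Constraint 1 (V != W) on D(V)={3,4,5,6,7,9} D(W)={3,6,9}: no change => not a revision
Constraint 2 (U + W = V) on D(U)={3,5,6,7,8} D(W)={3,6,9} D(V)={3,4,5,6,7,9}: U {3,5,6,7,8}->{3,6}; W {3,6,9}->{3,6}; V {3,4,5,6,7,9}->{6,9} => REVISION
Constraint 3 (V != U) on D(V)={6,9} D(U)={3,6}: no change => not a revision
Total revisions = 1

Answer: 1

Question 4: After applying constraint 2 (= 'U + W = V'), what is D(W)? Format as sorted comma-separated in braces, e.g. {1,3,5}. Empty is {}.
Constraint 1 (V != W) on D(V)={3,4,5,6,7,9} D(W)={3,6,9}: no change
Constraint 2 (U + W = V) on D(U)={3,5,6,7,8} D(W)={3,6,9} D(V)={3,4,5,6,7,9}: U {3,5,6,7,8}->{3,6}; W {3,6,9}->{3,6}; V {3,4,5,6,7,9}->{6,9}
So after constraint 2: D(W) = {3,6}

Answer: {3,6}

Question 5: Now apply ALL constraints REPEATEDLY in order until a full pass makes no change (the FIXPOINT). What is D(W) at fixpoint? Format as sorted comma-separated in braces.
Answer: {3,6}

Derivation:
pass 0 (initial): D(W)={3,6,9}
pass 1: U {3,5,6,7,8}->{3,6}; V {3,4,5,6,7,9}->{6,9}; W {3,6,9}->{3,6}
pass 2: no change
Fixpoint after 2 passes: D(W) = {3,6}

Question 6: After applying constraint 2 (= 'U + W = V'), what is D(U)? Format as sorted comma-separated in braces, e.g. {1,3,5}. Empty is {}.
Answer: {3,6}

Derivation:
Constraint 1 (V != W) on D(V)={3,4,5,6,7,9} D(W)={3,6,9}: no change
Constraint 2 (U + W = V) on D(U)={3,5,6,7,8} D(W)={3,6,9} D(V)={3,4,5,6,7,9}: U {3,5,6,7,8}->{3,6}; W {3,6,9}->{3,6}; V {3,4,5,6,7,9}->{6,9}
So after constraint 2: D(U) = {3,6}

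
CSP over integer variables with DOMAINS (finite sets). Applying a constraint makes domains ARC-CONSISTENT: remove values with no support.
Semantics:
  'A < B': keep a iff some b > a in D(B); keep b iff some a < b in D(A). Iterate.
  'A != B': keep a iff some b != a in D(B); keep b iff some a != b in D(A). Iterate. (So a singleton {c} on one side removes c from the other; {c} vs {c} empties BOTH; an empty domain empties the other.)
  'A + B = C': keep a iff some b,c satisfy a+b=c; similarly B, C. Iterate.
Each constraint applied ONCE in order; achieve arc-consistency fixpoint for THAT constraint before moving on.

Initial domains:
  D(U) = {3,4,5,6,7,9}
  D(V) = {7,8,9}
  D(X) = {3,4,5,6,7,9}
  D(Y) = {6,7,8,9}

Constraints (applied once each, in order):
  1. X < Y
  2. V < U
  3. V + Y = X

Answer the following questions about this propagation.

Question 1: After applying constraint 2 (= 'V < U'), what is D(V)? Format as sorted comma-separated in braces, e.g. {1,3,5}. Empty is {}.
Answer: {7,8}

Derivation:
Constraint 1 (X < Y) on D(X)={3,4,5,6,7,9} D(Y)={6,7,8,9}: X {3,4,5,6,7,9}->{3,4,5,6,7}
Constraint 2 (V < U) on D(V)={7,8,9} D(U)={3,4,5,6,7,9}: V {7,8,9}->{7,8}; U {3,4,5,6,7,9}->{9}
So after constraint 2: D(V) = {7,8}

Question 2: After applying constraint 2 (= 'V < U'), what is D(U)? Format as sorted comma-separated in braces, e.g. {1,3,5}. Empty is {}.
Constraint 1 (X < Y) on D(X)={3,4,5,6,7,9} D(Y)={6,7,8,9}: X {3,4,5,6,7,9}->{3,4,5,6,7}
Constraint 2 (V < U) on D(V)={7,8,9} D(U)={3,4,5,6,7,9}: V {7,8,9}->{7,8}; U {3,4,5,6,7,9}->{9}
So after constraint 2: D(U) = {9}

Answer: {9}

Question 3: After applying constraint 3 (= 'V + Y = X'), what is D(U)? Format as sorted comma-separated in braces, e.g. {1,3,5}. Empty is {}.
Answer: {9}

Derivation:
Constraint 1 (X < Y) on D(X)={3,4,5,6,7,9} D(Y)={6,7,8,9}: X {3,4,5,6,7,9}->{3,4,5,6,7}
Constraint 2 (V < U) on D(V)={7,8,9} D(U)={3,4,5,6,7,9}: V {7,8,9}->{7,8}; U {3,4,5,6,7,9}->{9}
Constraint 3 (V + Y = X) on D(V)={7,8} D(Y)={6,7,8,9} D(X)={3,4,5,6,7}: V {7,8}->{}; Y {6,7,8,9}->{}; X {3,4,5,6,7}->{}
So after constraint 3: D(U) = {9}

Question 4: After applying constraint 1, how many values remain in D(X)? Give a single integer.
Constraint 1 (X < Y) on D(X)={3,4,5,6,7,9} D(Y)={6,7,8,9}: X {3,4,5,6,7,9}->{3,4,5,6,7}
So after constraint 1: D(X)={3,4,5,6,7}, size = 5

Answer: 5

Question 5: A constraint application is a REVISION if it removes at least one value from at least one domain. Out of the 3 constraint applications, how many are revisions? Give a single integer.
Constraint 1 (X < Y) on D(X)={3,4,5,6,7,9} D(Y)={6,7,8,9}: X {3,4,5,6,7,9}->{3,4,5,6,7} => REVISION
Constraint 2 (V < U) on D(V)={7,8,9} D(U)={3,4,5,6,7,9}: V {7,8,9}->{7,8}; U {3,4,5,6,7,9}->{9} => REVISION
Constraint 3 (V + Y = X) on D(V)={7,8} D(Y)={6,7,8,9} D(X)={3,4,5,6,7}: V {7,8}->{}; Y {6,7,8,9}->{}; X {3,4,5,6,7}->{} => REVISION
Total revisions = 3

Answer: 3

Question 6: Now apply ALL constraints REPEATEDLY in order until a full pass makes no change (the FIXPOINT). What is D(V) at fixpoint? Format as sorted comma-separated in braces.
Answer: {}

Derivation:
pass 0 (initial): D(V)={7,8,9}
pass 1: U {3,4,5,6,7,9}->{9}; V {7,8,9}->{}; X {3,4,5,6,7,9}->{}; Y {6,7,8,9}->{}
pass 2: U {9}->{}
pass 3: no change
Fixpoint after 3 passes: D(V) = {}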